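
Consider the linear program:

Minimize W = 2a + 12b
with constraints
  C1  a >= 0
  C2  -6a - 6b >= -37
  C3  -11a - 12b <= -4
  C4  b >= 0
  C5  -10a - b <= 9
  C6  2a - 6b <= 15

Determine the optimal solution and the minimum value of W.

a = 4/11, b = 0, minimum W = 8/11

Extreme points and W = 2a + 12b:
  (0, 37/6) → W = 74
  (0, 1/3) → W = 4
  (37/6, 0) → W = 37/3
  (4/11, 0) → W = 8/11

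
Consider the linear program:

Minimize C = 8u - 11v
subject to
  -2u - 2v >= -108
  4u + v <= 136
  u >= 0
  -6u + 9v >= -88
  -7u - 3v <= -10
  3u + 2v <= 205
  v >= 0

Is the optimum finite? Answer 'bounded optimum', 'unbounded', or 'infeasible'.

bounded optimum

Corner points and C = 8u - 11v:
  (82/3, 80/3) → C = -224/3
  (0, 54) → C = -594
  (656/21, 232/21) → C = 2696/21
  (0, 10/3) → C = -110/3
  (44/3, 0) → C = 352/3
  (10/7, 0) → C = 80/7
The feasible region has finitely many vertices and no improving ray; the minimum is -594 at (0, 54).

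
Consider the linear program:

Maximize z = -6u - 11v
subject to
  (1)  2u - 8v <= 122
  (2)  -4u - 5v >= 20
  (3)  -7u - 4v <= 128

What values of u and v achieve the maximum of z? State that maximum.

Vertices and z = -6u - 11v:
  (75/7, -88/7) → z = 74
  (-67/8, -555/32) → z = 7713/32
  (-560/19, 372/19) → z = -732/19

u = -67/8, v = -555/32, maximum z = 7713/32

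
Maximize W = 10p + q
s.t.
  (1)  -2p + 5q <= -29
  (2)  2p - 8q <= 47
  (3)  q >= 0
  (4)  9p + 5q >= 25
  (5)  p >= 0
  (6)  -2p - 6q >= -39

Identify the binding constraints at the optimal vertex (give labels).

Extreme points and W = 10p + q:
  (29/2, 0) → W = 145
  (369/22, 10/11) → W = 1855/11
  (39/2, 0) → W = 195

The maximum is at (39/2, 0). Substituting into each constraint, equality holds for (3) and (6); the remaining constraints have slack.

(3) and (6)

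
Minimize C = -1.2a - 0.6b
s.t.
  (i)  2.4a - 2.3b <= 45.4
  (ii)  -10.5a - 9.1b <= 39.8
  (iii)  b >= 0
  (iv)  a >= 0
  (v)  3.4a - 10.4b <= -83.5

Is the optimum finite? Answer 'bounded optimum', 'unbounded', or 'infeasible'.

From the feasible point (66421/1714, 17738/857), moving in the direction (0, 1) keeps every constraint satisfied while C decreases without bound.

unbounded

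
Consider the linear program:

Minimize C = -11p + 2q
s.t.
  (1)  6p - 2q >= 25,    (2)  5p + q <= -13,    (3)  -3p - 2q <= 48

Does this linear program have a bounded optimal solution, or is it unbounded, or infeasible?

bounded optimum

Vertices and C = -11p + 2q:
  (-1/16, -203/16) → C = -395/16
  (-23/9, -121/6) → C = -110/9
  (22/7, -201/7) → C = -92
The feasible region has finitely many vertices and no improving ray; the minimum is -92 at (22/7, -201/7).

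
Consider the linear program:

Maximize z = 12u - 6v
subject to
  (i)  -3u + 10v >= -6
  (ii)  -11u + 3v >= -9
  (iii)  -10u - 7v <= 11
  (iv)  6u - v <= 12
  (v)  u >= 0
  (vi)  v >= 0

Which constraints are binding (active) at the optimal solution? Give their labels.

(ii) and (vi)

Corner points and z = 12u - 6v:
  (27/7, 78/7) → z = -144/7
  (9/11, 0) → z = 108/11
  (0, 0) → z = 0
The feasible region is unbounded (it extends along (0, 1), (1, 6)), but z strictly decreases along every unbounded feasible direction, so there is no improving ray and the maximum is attained at a vertex.

The maximum is at (9/11, 0). Substituting into each constraint, equality holds for (ii) and (vi); the remaining constraints have slack.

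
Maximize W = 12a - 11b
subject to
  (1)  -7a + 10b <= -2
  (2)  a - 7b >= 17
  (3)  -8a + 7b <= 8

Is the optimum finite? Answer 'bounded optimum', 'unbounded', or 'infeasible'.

From the feasible point (-25/7, -144/49), moving in the direction (7, 1) keeps every constraint satisfied while W increases without bound.

unbounded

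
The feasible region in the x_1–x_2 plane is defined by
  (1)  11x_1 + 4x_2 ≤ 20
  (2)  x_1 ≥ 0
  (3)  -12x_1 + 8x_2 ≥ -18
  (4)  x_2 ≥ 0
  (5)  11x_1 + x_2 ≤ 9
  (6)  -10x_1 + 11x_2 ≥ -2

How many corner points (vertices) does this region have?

5

The feasible vertices (each the meet of two boundaries and inside every other half-plane) are:
  (0, 5)
  (16/33, 11/3)
  (0, 0)
  (1/5, 0)
  (101/131, 68/131)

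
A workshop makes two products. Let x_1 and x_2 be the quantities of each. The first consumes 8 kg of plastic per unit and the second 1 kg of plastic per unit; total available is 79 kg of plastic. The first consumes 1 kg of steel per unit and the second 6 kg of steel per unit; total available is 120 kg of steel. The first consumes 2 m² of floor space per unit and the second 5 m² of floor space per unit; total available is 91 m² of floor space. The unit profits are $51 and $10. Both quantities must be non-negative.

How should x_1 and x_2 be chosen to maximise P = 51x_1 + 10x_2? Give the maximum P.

x_1 = 8, x_2 = 15, maximum P = 558

Corner points and P = 51x_1 + 10x_2:
  (0, 0) → P = 0
  (0, 91/5) → P = 182
  (79/8, 0) → P = 4029/8
  (8, 15) → P = 558

The optimum lies where 8x_1 + x_2 = 79 and 2x_1 + 5x_2 = 91.
Solving simultaneously gives x_1 = 8, x_2 = 15.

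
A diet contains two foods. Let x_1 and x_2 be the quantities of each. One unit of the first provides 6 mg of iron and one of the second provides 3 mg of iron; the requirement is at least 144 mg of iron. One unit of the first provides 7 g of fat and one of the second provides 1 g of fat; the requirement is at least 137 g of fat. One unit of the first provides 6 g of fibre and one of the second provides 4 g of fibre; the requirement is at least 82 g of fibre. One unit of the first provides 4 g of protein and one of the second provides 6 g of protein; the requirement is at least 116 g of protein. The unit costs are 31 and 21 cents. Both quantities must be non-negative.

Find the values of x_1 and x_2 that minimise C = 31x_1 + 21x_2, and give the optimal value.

x_1 = 43/2, x_2 = 5, minimum C = 1543/2

Corner points and C = 31x_1 + 21x_2:
  (0, 137) → C = 2877
  (29, 0) → C = 899
  (89/5, 62/5) → C = 4061/5
  (43/2, 5) → C = 1543/2
The feasible region is unbounded (it extends along (0, 1), (1, 0)), but C strictly increases along every unbounded feasible direction, so there is no improving ray and the minimum is attained at a vertex.

At the optimal vertex, 6x_1 + 3x_2 = 144 and 4x_1 + 6x_2 = 116.
Solving simultaneously gives x_1 = 43/2, x_2 = 5.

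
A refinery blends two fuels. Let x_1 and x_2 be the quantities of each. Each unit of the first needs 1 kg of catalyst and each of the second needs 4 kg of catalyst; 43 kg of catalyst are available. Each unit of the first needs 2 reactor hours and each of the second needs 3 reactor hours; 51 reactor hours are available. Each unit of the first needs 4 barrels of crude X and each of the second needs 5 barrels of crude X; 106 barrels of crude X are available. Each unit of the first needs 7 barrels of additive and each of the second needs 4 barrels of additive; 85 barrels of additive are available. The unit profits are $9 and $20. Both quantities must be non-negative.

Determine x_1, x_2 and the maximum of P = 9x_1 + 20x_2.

x_1 = 7, x_2 = 9, maximum P = 243

Corner points and P = 9x_1 + 20x_2:
  (0, 0) → P = 0
  (0, 43/4) → P = 215
  (85/7, 0) → P = 765/7
  (7, 9) → P = 243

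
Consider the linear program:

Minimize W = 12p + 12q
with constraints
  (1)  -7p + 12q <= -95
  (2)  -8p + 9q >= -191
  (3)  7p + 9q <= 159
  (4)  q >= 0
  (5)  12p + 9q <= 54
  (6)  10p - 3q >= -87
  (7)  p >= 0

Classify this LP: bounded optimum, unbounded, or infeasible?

infeasible

The boundaries -7p + 12q = -95 and 7p + 9q = 159 meet at (921/49, 64/21), but that point violates 12p + 9q ≤ 54. Every candidate vertex is excluded by some other constraint, so the feasible region is empty.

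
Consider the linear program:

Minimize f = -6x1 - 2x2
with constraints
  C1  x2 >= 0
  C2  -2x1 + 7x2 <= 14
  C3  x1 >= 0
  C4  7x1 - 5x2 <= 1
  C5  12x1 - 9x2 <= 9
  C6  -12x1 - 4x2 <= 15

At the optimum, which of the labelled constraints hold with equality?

Vertices and f = -6x1 - 2x2:
  (0, 0) → f = 0
  (1/7, 0) → f = -6/7
  (0, 2) → f = -4
  (77/39, 100/39) → f = -662/39

The minimum is at (77/39, 100/39). Substituting into each constraint, equality holds for C2 and C4; the remaining constraints have slack.

C2 and C4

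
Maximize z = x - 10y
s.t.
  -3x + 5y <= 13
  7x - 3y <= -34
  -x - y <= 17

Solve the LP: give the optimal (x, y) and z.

x = -17/2, y = -17/2, maximum z = 153/2

The binding constraints are 7x - 3y = -34 and -x - y = 17.
Solving simultaneously gives x = -17/2, y = -17/2.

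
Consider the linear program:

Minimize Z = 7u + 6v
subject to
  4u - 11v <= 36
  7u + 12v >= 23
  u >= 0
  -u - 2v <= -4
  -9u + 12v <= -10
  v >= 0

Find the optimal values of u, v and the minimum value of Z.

u = 34/15, v = 13/15, minimum Z = 316/15

Feasible corners and Z = 7u + 6v:
  (9, 0) → Z = 63
  (34/15, 13/15) → Z = 316/15
  (4, 0) → Z = 28
The feasible region is unbounded (it extends along (4, 3), (11, 4)), but Z strictly increases along every unbounded feasible direction, so there is no improving ray and the minimum is attained at a vertex.

The binding constraints are -u - 2v = -4 and -9u + 12v = -10.
Solving simultaneously gives u = 34/15, v = 13/15.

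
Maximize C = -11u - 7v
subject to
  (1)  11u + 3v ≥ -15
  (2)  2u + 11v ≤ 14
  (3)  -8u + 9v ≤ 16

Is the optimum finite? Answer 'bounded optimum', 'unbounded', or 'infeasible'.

unbounded

From the feasible point (-61/41, 56/123), moving in the direction (3, -11) keeps every constraint satisfied while C increases without bound.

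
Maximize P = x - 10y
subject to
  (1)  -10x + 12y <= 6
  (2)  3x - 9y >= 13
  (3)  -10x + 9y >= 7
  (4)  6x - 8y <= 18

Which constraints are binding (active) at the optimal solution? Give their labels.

Extreme points and P = x - 10y:
  (-35/9, -74/27) → P = 635/27
  (-33, -27) → P = 237
  (-20/7, -151/63) → P = 190/9
  (-109/13, -111/13) → P = 77

The maximum is at (-33, -27). Substituting into each constraint, equality holds for (1) and (4); the remaining constraints have slack.

(1) and (4)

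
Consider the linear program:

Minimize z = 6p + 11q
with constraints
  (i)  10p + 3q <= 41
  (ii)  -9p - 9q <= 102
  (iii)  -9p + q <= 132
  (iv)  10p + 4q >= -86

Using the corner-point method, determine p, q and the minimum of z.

p = 75/7, q = -463/21, minimum z = -3743/21

Vertices and z = 6p + 11q:
  (75/7, -463/21) → z = -3743/21
  (-355/37, 1689/37) → z = 16449/37
  (-61/9, -41/9) → z = -817/9
  (-307/23, 273/23) → z = 1161/23

The binding constraints are 10p + 3q = 41 and -9p - 9q = 102.
Solving simultaneously gives p = 75/7, q = -463/21.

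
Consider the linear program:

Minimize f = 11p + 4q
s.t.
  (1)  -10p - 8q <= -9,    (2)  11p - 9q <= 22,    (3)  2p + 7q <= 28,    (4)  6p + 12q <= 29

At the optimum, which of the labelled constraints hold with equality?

Corner points and f = 11p + 4q:
  (257/178, -121/178) → f = 2343/178
  (-31/18, 59/18) → f = -35/6
  (175/62, 187/186) → f = 6523/186

The minimum is at (-31/18, 59/18). Substituting into each constraint, equality holds for (1) and (4); the remaining constraints have slack.

(1) and (4)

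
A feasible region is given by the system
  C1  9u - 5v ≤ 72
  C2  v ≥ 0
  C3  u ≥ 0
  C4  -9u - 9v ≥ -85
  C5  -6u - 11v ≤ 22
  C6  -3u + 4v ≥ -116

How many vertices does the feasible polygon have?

Of the 15 pairwise boundary intersections, those satisfying every inequality are:
  (8, 0)
  (1073/126, 13/14)
  (0, 0)
  (0, 85/9)

4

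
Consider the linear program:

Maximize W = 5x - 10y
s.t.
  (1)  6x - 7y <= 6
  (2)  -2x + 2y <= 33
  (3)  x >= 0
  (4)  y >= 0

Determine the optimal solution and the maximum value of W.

x = 1, y = 0, maximum W = 5

Extreme points and W = 5x - 10y:
  (1, 0) → W = 5
  (0, 33/2) → W = -165
  (0, 0) → W = 0
The feasible region is unbounded (it extends along (7, 6), (1, 1)), but W strictly decreases along every unbounded feasible direction, so there is no improving ray and the maximum is attained at a vertex.

The binding constraints are 6x - 7y = 6 and y = 0.
Solving simultaneously gives x = 1, y = 0.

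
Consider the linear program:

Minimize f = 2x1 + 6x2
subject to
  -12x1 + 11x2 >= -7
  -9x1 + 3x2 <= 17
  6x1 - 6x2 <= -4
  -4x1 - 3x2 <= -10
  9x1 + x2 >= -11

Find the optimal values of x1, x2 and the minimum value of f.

Feasible corners and f = 2x1 + 6x2:
  (43/3, 15) → f = 356/3
  (-7/13, 158/39) → f = 302/13
  (8/7, 38/21) → f = 92/7
The feasible region is unbounded (it extends along (11, 12), (1, 3)), but f strictly increases along every unbounded feasible direction, so there is no improving ray and the minimum is attained at a vertex.

The optimum lies where 6x1 - 6x2 = -4 and -4x1 - 3x2 = -10.
Solving simultaneously gives x1 = 8/7, x2 = 38/21.

x1 = 8/7, x2 = 38/21, minimum f = 92/7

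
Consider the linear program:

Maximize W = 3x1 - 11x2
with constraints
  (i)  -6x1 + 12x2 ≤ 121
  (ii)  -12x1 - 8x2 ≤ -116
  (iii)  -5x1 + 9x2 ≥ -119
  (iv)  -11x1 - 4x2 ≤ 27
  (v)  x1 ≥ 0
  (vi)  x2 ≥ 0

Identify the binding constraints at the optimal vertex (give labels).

Extreme points and W = 3x1 - 11x2:
  (53/24, 179/16) → W = -1863/16
  (839/2, 1319/6) → W = -3479/3
  (29/3, 0) → W = 29
  (119/5, 0) → W = 357/5

The maximum is at (119/5, 0). Substituting into each constraint, equality holds for (iii) and (vi); the remaining constraints have slack.

(iii) and (vi)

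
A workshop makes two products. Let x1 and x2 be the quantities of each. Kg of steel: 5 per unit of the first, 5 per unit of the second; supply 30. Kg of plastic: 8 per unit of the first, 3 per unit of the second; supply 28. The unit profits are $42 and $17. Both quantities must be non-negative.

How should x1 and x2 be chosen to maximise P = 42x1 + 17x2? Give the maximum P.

x1 = 2, x2 = 4, maximum P = 152

The optimum lies where 5x1 + 5x2 = 30 and 8x1 + 3x2 = 28.
Solving simultaneously gives x1 = 2, x2 = 4.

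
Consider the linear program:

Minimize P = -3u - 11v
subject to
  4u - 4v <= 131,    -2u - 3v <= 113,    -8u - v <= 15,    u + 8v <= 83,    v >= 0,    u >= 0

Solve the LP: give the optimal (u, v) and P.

u = 115/3, v = 67/12, minimum P = -2117/12

Extreme points and P = -3u - 11v:
  (115/3, 67/12) → P = -2117/12
  (131/4, 0) → P = -393/4
  (0, 83/8) → P = -913/8
  (0, 0) → P = 0

The binding constraints are 4u - 4v = 131 and u + 8v = 83.
Solving simultaneously gives u = 115/3, v = 67/12.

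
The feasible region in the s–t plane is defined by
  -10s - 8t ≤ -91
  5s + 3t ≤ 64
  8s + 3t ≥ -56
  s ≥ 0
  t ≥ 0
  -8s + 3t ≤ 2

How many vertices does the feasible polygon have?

Pairwise boundary intersections that survive every other constraint:
  (91/10, 0)
  (257/94, 374/47)
  (64/5, 0)
  (62/13, 174/13)

4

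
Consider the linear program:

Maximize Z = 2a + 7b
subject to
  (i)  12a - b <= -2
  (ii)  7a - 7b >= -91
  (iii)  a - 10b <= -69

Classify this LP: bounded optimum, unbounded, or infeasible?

bounded optimum

Feasible corners and Z = 2a + 7b:
  (1, 14) → Z = 100
  (7/17, 118/17) → Z = 840/17
  (-61/9, 56/9) → Z = 30
The feasible region has finitely many vertices and no improving ray; the maximum is 100 at (1, 14).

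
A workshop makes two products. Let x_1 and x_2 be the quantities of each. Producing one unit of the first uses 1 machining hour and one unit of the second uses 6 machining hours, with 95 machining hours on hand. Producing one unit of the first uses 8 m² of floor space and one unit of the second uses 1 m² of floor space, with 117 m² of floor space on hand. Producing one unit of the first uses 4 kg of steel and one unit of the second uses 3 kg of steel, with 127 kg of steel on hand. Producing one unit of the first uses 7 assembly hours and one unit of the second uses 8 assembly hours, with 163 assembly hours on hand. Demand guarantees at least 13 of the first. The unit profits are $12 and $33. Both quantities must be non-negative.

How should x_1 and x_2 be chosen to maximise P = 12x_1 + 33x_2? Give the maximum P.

Extreme points and P = 12x_1 + 33x_2:
  (117/8, 0) → P = 351/2
  (13, 0) → P = 156
  (773/57, 485/57) → P = 8427/19
  (13, 9) → P = 453

At the optimal vertex, 7x_1 + 8x_2 = 163 and x_1 = 13.
Solving simultaneously gives x_1 = 13, x_2 = 9.

x_1 = 13, x_2 = 9, maximum P = 453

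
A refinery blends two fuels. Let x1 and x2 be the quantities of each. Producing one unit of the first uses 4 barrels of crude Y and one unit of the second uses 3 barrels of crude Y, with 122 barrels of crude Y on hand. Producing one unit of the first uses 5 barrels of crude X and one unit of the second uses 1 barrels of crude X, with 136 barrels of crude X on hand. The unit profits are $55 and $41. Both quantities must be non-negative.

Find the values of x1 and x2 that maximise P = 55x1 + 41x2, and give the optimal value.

x1 = 26, x2 = 6, maximum P = 1676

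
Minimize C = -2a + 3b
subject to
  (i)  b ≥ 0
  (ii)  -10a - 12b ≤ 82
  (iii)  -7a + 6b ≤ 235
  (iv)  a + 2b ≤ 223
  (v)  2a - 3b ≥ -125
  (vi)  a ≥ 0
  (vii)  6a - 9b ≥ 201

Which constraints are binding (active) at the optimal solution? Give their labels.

(i) and (iv)

Extreme points and C = -2a + 3b:
  (223, 0) → C = -446
  (67/2, 0) → C = -67
  (803/7, 379/7) → C = -67

The minimum is at (223, 0). Substituting into each constraint, equality holds for (i) and (iv); the remaining constraints have slack.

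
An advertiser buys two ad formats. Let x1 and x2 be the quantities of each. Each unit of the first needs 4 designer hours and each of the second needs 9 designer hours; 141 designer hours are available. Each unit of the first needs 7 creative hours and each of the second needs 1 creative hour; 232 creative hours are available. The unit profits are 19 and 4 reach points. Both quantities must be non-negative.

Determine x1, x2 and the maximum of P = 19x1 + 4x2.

x1 = 33, x2 = 1, maximum P = 631

Extreme points and P = 19x1 + 4x2:
  (0, 0) → P = 0
  (0, 47/3) → P = 188/3
  (232/7, 0) → P = 4408/7
  (33, 1) → P = 631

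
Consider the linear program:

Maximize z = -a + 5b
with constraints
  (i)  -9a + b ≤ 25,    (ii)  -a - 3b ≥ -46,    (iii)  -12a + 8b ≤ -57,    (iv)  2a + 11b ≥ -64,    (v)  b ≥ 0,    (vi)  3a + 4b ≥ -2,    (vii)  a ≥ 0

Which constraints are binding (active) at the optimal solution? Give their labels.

Extreme points and z = -a + 5b:
  (49/4, 45/4) → z = 44
  (46, 0) → z = -46
  (19/4, 0) → z = -19/4

The maximum is at (49/4, 45/4). Substituting into each constraint, equality holds for (ii) and (iii); the remaining constraints have slack.

(ii) and (iii)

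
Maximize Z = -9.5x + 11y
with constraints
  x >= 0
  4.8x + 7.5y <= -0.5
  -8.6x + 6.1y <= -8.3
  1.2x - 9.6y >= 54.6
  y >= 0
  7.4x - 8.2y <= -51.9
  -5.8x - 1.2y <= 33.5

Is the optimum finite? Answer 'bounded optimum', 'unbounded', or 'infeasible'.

The boundaries 7.4x - 8.2y = -51.9 and -5.8x - 1.2y = 33.5 meet at (-203/34, 16/17), but that point violates x ≥ 0. Every candidate vertex is excluded by some other constraint, so the feasible region is empty.

infeasible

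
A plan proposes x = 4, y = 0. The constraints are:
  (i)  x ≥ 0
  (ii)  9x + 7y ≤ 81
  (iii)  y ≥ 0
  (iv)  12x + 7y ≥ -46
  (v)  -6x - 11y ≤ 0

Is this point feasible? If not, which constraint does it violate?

feasible

(i): 4 ≥ 0 ✓
(ii): 36 ≤ 81 ✓
(iii): 0 ≥ 0 ✓
(iv): 48 ≥ -46 ✓
(v): -24 ≤ 0 ✓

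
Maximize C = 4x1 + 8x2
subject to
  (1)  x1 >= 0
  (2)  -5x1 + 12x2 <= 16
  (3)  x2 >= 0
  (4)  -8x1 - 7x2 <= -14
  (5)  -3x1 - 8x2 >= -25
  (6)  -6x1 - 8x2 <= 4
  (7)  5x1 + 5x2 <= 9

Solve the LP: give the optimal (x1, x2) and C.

x1 = 7/5, x2 = 2/5, maximum C = 44/5

Vertices and C = 4x1 + 8x2:
  (7/4, 0) → C = 7
  (9/5, 0) → C = 36/5
  (7/5, 2/5) → C = 44/5

At the optimal vertex, -8x1 - 7x2 = -14 and 5x1 + 5x2 = 9.
Solving simultaneously gives x1 = 7/5, x2 = 2/5.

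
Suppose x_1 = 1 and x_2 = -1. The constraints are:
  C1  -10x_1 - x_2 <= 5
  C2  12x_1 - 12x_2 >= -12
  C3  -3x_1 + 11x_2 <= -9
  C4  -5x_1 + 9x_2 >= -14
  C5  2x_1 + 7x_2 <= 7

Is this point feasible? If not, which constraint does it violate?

feasible

C1: -9 ≤ 5 ✓
C2: 24 ≥ -12 ✓
C3: -14 ≤ -9 ✓
C4: -14 ≥ -14 ✓
C5: -5 ≤ 7 ✓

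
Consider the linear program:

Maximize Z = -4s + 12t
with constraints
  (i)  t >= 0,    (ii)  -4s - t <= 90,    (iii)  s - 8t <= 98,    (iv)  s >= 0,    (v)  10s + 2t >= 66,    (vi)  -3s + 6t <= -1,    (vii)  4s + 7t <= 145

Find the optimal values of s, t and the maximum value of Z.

s = 877/45, t = 431/45, maximum Z = 1664/45

Corner points and Z = -4s + 12t:
  (33/5, 0) → Z = -132/5
  (145/4, 0) → Z = -145
  (199/33, 94/33) → Z = 332/33
  (877/45, 431/45) → Z = 1664/45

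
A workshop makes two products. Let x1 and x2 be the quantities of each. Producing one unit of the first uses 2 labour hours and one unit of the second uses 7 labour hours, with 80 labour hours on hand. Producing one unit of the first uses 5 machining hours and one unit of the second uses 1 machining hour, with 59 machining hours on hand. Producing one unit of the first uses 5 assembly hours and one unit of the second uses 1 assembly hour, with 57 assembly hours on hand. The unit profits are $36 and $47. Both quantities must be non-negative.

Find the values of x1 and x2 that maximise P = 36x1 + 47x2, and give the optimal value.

Corner points and P = 36x1 + 47x2:
  (0, 0) → P = 0
  (0, 80/7) → P = 3760/7
  (57/5, 0) → P = 2052/5
  (29/3, 26/3) → P = 2266/3

x1 = 29/3, x2 = 26/3, maximum P = 2266/3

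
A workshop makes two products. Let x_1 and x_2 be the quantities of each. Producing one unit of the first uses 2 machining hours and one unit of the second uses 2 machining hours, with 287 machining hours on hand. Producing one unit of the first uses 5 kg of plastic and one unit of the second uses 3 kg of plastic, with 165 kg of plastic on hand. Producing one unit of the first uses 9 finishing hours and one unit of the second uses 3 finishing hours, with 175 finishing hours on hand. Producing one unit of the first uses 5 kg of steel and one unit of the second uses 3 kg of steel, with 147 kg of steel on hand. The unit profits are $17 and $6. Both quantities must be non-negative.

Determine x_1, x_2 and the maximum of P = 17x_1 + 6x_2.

x_1 = 7, x_2 = 112/3, maximum P = 343

Feasible corners and P = 17x_1 + 6x_2:
  (0, 0) → P = 0
  (0, 49) → P = 294
  (175/9, 0) → P = 2975/9
  (7, 112/3) → P = 343

At the optimal vertex, 9x_1 + 3x_2 = 175 and 5x_1 + 3x_2 = 147.
Solving simultaneously gives x_1 = 7, x_2 = 112/3.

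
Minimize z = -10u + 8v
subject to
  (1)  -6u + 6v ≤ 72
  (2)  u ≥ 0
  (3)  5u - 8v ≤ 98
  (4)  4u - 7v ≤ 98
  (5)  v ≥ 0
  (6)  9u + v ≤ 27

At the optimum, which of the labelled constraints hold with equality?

(5) and (6)

Feasible corners and z = -10u + 8v:
  (0, 12) → z = 96
  (3/2, 27/2) → z = 93
  (0, 0) → z = 0
  (3, 0) → z = -30

The minimum is at (3, 0). Substituting into each constraint, equality holds for (5) and (6); the remaining constraints have slack.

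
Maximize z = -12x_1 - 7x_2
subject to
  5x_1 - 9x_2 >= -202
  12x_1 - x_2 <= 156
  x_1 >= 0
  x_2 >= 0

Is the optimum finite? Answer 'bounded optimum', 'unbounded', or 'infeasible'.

bounded optimum

Extreme points and z = -12x_1 - 7x_2:
  (1606/103, 3204/103) → z = -41700/103
  (0, 202/9) → z = -1414/9
  (13, 0) → z = -156
  (0, 0) → z = 0
The feasible region has finitely many vertices and no improving ray; the maximum is 0 at (0, 0).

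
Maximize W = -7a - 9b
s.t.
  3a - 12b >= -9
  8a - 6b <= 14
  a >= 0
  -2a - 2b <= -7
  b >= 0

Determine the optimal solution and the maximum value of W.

Extreme points and W = -7a - 9b:
  (37/13, 19/13) → W = -430/13
  (11/5, 13/10) → W = -271/10
  (5/2, 1) → W = -53/2

a = 5/2, b = 1, maximum W = -53/2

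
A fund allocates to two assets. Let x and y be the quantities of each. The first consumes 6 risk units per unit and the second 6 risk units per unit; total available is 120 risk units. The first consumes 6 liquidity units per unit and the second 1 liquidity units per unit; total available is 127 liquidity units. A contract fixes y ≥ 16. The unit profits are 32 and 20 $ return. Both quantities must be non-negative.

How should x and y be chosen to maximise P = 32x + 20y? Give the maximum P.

Feasible corners and P = 32x + 20y:
  (0, 20) → P = 400
  (0, 16) → P = 320
  (4, 16) → P = 448

x = 4, y = 16, maximum P = 448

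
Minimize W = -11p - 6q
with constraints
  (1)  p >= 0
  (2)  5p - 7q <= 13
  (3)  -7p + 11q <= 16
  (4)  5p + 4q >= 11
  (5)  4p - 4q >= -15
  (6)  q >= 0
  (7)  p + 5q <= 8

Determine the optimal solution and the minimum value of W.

p = 121/32, q = 27/32, minimum W = -1493/32

Vertices and W = -11p - 6q:
  (13/5, 0) → W = -143/5
  (121/32, 27/32) → W = -1493/32
  (11/5, 0) → W = -121/5
  (23/21, 29/21) → W = -61/3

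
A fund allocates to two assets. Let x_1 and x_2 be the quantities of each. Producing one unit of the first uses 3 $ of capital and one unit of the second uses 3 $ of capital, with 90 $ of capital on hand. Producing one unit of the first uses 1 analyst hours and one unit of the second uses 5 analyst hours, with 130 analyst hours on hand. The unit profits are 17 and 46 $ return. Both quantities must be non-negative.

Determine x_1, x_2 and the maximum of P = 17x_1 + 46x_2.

x_1 = 5, x_2 = 25, maximum P = 1235

Vertices and P = 17x_1 + 46x_2:
  (0, 0) → P = 0
  (0, 26) → P = 1196
  (30, 0) → P = 510
  (5, 25) → P = 1235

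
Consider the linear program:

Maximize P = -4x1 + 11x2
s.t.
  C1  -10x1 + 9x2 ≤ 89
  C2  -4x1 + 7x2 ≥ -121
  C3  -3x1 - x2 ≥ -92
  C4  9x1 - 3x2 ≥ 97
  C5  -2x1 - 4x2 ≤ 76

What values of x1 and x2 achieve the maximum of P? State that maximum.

x1 = 373/18, x2 = 179/6, maximum P = 4415/18

The binding constraints are -3x1 - x2 = -92 and 9x1 - 3x2 = 97.
Solving simultaneously gives x1 = 373/18, x2 = 179/6.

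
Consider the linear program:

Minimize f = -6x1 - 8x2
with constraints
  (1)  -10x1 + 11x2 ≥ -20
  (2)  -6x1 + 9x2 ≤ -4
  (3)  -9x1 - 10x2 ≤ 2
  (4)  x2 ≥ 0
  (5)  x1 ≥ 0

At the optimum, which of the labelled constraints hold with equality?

Extreme points and f = -6x1 - 8x2:
  (17/3, 10/3) → f = -182/3
  (2, 0) → f = -12
  (2/3, 0) → f = -4

The minimum is at (17/3, 10/3). Substituting into each constraint, equality holds for (1) and (2); the remaining constraints have slack.

(1) and (2)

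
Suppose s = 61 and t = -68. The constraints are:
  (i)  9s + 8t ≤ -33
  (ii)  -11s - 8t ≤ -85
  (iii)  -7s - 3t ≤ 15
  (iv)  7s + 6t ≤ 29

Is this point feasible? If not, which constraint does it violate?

Constraint (i): 9s + 8t = 5, which is not ≤ -33. All other constraints are satisfied.

not feasible — violates (i)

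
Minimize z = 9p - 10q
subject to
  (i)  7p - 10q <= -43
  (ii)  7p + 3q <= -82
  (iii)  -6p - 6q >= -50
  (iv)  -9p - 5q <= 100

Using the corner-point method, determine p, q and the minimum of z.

p = -425/12, q = 175/4, minimum z = -3025/4

Extreme points and z = 9p - 10q:
  (-107/4, 421/12) → z = -7099/12
  (-55/4, 19/4) → z = -685/4
  (-425/12, 175/4) → z = -3025/4

The binding constraints are -6p - 6q = -50 and -9p - 5q = 100.
Solving simultaneously gives p = -425/12, q = 175/4.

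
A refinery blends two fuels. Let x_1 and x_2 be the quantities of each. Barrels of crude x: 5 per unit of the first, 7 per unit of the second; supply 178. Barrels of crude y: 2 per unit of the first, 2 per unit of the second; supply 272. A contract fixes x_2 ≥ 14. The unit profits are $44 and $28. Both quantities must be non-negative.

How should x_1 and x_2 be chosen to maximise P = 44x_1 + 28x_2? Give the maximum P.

x_1 = 16, x_2 = 14, maximum P = 1096

Extreme points and P = 44x_1 + 28x_2:
  (0, 178/7) → P = 712
  (0, 14) → P = 392
  (16, 14) → P = 1096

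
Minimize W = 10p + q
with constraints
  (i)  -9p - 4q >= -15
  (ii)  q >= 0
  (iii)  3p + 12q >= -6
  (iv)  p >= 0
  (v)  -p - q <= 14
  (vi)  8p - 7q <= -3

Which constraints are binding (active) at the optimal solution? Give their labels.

Extreme points and W = 10p + q:
  (0, 15/4) → W = 15/4
  (93/95, 147/95) → W = 1077/95
  (0, 3/7) → W = 3/7

The minimum is at (0, 3/7). Substituting into each constraint, equality holds for (iv) and (vi); the remaining constraints have slack.

(iv) and (vi)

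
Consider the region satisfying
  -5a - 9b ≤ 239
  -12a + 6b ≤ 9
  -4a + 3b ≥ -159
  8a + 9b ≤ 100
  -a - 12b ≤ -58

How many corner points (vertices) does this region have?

3

Intersecting each pair of boundary lines and keeping only the points that satisfy every inequality leaves:
  (173/52, 106/13)
  (8/5, 47/10)
  (226/29, 364/87)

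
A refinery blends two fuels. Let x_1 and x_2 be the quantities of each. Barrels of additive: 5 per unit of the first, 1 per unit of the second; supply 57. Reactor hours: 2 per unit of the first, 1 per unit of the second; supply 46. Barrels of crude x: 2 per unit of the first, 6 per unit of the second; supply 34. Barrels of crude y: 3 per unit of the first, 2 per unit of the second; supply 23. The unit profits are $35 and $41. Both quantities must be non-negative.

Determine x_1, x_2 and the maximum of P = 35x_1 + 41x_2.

x_1 = 5, x_2 = 4, maximum P = 339

Corner points and P = 35x_1 + 41x_2:
  (0, 0) → P = 0
  (0, 17/3) → P = 697/3
  (23/3, 0) → P = 805/3
  (5, 4) → P = 339

The binding constraints are 2x_1 + 6x_2 = 34 and 3x_1 + 2x_2 = 23.
Solving simultaneously gives x_1 = 5, x_2 = 4.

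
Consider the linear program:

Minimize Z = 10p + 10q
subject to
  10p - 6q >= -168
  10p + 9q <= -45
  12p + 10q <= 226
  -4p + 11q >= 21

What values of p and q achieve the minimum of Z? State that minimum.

p = -861/43, q = -231/43, minimum Z = -10920/43

Feasible corners and Z = 10p + 10q:
  (-297/25, 41/5) → Z = -184/5
  (-861/43, -231/43) → Z = -10920/43
  (-342/73, 15/73) → Z = -3270/73

At the optimal vertex, 10p - 6q = -168 and -4p + 11q = 21.
Solving simultaneously gives p = -861/43, q = -231/43.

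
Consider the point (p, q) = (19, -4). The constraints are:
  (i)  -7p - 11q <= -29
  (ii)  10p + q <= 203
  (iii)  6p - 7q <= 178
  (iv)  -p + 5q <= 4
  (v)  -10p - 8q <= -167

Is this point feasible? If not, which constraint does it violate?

not feasible — violates (v)

Constraint (v): -10p - 8q = -158, which is not ≤ -167. All other constraints are satisfied.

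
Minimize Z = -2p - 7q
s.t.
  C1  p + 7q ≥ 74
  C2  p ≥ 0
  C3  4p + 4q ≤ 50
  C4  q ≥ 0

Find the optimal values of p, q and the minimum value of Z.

Corner points and Z = -2p - 7q:
  (0, 74/7) → Z = -74
  (9/4, 41/4) → Z = -305/4
  (0, 25/2) → Z = -175/2

p = 0, q = 25/2, minimum Z = -175/2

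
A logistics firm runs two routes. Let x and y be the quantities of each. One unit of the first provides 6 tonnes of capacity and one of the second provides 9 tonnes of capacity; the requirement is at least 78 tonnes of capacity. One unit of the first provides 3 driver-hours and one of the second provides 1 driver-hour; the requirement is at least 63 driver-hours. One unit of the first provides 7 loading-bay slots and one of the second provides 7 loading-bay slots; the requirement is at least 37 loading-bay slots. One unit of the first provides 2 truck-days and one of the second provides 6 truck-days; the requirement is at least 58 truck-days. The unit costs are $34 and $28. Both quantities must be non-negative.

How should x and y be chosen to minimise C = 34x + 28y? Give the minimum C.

Extreme points and C = 34x + 28y:
  (0, 63) → C = 1764
  (29, 0) → C = 986
  (20, 3) → C = 764
The feasible region is unbounded (it extends along (0, 1), (1, 0)), but C strictly increases along every unbounded feasible direction, so there is no improving ray and the minimum is attained at a vertex.

At the optimal vertex, 3x + y = 63 and 2x + 6y = 58.
Solving simultaneously gives x = 20, y = 3.

x = 20, y = 3, minimum C = 764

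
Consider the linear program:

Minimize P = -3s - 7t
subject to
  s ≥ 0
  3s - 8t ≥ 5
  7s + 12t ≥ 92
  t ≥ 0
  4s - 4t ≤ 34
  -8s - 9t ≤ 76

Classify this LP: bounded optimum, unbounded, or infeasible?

Vertices and P = -3s - 7t:
  (199/23, 241/92) → P = -4075/92
  (63/5, 41/10) → P = -133/2
  (194/19, 65/38) → P = -1619/38
The feasible region has finitely many vertices and no improving ray; the minimum is -133/2 at (63/5, 41/10).

bounded optimum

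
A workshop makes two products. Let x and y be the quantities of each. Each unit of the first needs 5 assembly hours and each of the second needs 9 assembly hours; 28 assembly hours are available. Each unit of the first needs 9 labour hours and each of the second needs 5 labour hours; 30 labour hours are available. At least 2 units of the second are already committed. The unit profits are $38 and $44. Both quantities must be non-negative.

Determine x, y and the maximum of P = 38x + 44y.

x = 2, y = 2, maximum P = 164

The optimum lies where 5x + 9y = 28 and y = 2.
Solving simultaneously gives x = 2, y = 2.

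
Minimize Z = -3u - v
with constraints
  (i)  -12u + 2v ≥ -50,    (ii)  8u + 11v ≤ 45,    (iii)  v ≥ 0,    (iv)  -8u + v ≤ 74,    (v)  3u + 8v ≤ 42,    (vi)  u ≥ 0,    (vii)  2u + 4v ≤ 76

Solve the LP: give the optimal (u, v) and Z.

u = 160/37, v = 35/37, minimum Z = -515/37

Corner points and Z = -3u - v:
  (160/37, 35/37) → Z = -515/37
  (25/6, 0) → Z = -25/2
  (0, 45/11) → Z = -45/11
  (0, 0) → Z = 0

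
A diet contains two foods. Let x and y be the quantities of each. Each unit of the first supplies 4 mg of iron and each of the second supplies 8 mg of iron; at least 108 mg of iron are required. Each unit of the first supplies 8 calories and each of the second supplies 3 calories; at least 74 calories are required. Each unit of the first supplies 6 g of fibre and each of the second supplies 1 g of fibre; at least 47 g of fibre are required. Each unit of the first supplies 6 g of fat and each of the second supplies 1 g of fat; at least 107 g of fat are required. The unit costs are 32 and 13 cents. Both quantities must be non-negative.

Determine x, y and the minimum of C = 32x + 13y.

x = 17, y = 5, minimum C = 609

Extreme points and C = 32x + 13y:
  (0, 107) → C = 1391
  (27, 0) → C = 864
  (17, 5) → C = 609
The feasible region is unbounded (it extends along (0, 1), (1, 0)), but C strictly increases along every unbounded feasible direction, so there is no improving ray and the minimum is attained at a vertex.

The optimum lies where 4x + 8y = 108 and 6x + y = 107.
Solving simultaneously gives x = 17, y = 5.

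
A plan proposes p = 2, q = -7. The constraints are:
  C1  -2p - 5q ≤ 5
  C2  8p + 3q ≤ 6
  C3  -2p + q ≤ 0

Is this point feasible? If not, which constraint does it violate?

not feasible — violates C1

Constraint C1: -2p - 5q = 31, which is not ≤ 5. All other constraints are satisfied.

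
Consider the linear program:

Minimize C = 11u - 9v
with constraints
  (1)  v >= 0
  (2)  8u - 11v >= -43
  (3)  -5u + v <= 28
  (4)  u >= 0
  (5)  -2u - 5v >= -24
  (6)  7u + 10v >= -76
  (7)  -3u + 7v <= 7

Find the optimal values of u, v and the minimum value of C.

Corner points and C = 11u - 9v:
  (0, 0) → C = 0
  (12, 0) → C = 132
  (0, 1) → C = -9
  (133/29, 86/29) → C = 689/29

The optimum lies where u = 0 and -3u + 7v = 7.
Solving simultaneously gives u = 0, v = 1.

u = 0, v = 1, minimum C = -9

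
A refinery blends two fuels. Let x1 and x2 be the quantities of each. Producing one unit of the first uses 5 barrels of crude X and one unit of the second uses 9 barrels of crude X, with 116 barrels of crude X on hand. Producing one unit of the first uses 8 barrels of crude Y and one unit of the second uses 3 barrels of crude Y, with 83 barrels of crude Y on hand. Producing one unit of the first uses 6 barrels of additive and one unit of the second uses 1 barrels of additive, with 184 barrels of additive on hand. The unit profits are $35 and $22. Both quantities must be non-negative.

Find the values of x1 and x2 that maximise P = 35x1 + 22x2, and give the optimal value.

Feasible corners and P = 35x1 + 22x2:
  (0, 0) → P = 0
  (0, 116/9) → P = 2552/9
  (83/8, 0) → P = 2905/8
  (7, 9) → P = 443

x1 = 7, x2 = 9, maximum P = 443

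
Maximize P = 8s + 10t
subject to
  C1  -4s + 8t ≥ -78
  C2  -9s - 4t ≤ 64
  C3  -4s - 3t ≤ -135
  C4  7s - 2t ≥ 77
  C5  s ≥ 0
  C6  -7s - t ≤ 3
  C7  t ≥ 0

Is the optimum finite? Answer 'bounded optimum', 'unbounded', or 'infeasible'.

unbounded

From the feasible point (657/22, 57/11), moving in the direction (8, 4) keeps every constraint satisfied while P increases without bound.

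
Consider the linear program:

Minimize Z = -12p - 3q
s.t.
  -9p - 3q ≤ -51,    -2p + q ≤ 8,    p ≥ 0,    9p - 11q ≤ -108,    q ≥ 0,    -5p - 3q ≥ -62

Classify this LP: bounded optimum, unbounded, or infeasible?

bounded optimum

Vertices and Z = -12p - 3q:
  (9/5, 58/5) → Z = -282/5
  (79/42, 159/14) → Z = -793/14
  (38/11, 164/11) → Z = -948/11
  (179/41, 549/41) → Z = -3795/41
The feasible region has finitely many vertices and no improving ray; the minimum is -3795/41 at (179/41, 549/41).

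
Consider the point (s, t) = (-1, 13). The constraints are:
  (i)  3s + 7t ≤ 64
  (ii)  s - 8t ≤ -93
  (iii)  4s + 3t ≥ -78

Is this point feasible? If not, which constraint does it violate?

not feasible — violates (i)

Constraint (i): 3s + 7t = 88, which is not ≤ 64. All other constraints are satisfied.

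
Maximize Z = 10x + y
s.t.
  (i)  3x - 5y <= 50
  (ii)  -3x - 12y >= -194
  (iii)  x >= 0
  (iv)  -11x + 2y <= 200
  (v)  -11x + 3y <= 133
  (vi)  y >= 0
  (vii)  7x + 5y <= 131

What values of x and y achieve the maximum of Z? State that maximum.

Corner points and Z = 10x + y:
  (50/3, 0) → Z = 500/3
  (181/10, 43/50) → Z = 9093/50
  (0, 97/6) → Z = 97/6
  (602/69, 965/69) → Z = 6985/69
  (0, 0) → Z = 0

The optimum lies where 3x - 5y = 50 and 7x + 5y = 131.
Solving simultaneously gives x = 181/10, y = 43/50.

x = 181/10, y = 43/50, maximum Z = 9093/50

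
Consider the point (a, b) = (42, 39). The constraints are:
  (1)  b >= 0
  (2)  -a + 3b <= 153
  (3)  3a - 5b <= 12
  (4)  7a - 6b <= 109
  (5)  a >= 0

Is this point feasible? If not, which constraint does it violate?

feasible

(1): 39 ≥ 0 ✓
(2): 75 ≤ 153 ✓
(3): -69 ≤ 12 ✓
(4): 60 ≤ 109 ✓
(5): 42 ≥ 0 ✓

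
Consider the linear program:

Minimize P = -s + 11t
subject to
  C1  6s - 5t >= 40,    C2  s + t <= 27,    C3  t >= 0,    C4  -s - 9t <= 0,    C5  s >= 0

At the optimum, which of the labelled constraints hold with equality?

Feasible corners and P = -s + 11t:
  (175/11, 122/11) → P = 1167/11
  (20/3, 0) → P = -20/3
  (27, 0) → P = -27

The minimum is at (27, 0). Substituting into each constraint, equality holds for C2 and C3; the remaining constraints have slack.

C2 and C3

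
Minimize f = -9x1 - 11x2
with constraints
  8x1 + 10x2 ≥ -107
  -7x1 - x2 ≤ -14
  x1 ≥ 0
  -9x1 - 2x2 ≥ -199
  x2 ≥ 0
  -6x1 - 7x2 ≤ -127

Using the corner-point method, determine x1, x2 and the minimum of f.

x1 = 0, x2 = 199/2, minimum f = -2189/2

Feasible corners and f = -9x1 - 11x2:
  (0, 199/2) → f = -2189/2
  (0, 127/7) → f = -1397/7
  (199/9, 0) → f = -199
  (127/6, 0) → f = -381/2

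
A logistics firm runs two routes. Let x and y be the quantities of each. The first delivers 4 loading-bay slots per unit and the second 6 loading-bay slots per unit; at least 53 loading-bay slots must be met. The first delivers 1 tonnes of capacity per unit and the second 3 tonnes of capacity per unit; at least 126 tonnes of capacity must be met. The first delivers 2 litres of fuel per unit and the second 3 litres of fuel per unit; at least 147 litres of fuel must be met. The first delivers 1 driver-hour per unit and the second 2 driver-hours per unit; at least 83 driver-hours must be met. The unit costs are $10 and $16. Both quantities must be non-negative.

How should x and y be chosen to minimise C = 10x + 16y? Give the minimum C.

x = 21, y = 35, minimum C = 770

Corner points and C = 10x + 16y:
  (0, 49) → C = 784
  (126, 0) → C = 1260
  (21, 35) → C = 770
The feasible region is unbounded (it extends along (0, 1), (1, 0)), but C strictly increases along every unbounded feasible direction, so there is no improving ray and the minimum is attained at a vertex.

The binding constraints are x + 3y = 126 and 2x + 3y = 147.
Solving simultaneously gives x = 21, y = 35.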